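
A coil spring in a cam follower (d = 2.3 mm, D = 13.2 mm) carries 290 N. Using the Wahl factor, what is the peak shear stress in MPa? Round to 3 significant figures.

Spring index C = D/d = 13.2/2.3 = 5.7391
K_W = (4C−1)/(4C−4) + 0.615/C = 21.957/18.957 + 0.1072 = 1.2654
τ₀ = 8FD/(πd³) = 8·290·13.2/(π·2.3³) = 30624/38.224 = 801.18 MPa
τ_max = K·τ₀ = 1.2654 × 801.18 = 1013.8 MPa

1010 MPa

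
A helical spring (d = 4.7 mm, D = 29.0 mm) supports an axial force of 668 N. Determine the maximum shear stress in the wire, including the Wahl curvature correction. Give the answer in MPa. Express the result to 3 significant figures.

591 MPa

Spring index C = D/d = 29.0/4.7 = 6.1702
K_W = (4C−1)/(4C−4) + 0.615/C = 23.681/20.681 + 0.0997 = 1.2447
τ₀ = 8FD/(πd³) = 8·668·29.0/(π·4.7³) = 154976/326.17 = 475.14 MPa
τ_max = K·τ₀ = 1.2447 × 475.14 = 591.42 MPa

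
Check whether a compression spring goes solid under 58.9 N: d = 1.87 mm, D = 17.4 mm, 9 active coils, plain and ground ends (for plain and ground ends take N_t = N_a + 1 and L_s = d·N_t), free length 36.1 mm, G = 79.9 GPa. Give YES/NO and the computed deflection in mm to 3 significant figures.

k = Gd⁴/(8D³N_a) = (79.9×10³)(1.87⁴)/(8·17.4³·9) = 2.5759 N/mm
N_t = 10; L_s = 1.87·10 = 18.7 mm; δ_solid = L₀ − L_s = 36.1 − 18.7 = 17.4 mm
δ = F/k = 58.9/2.5759 = 22.866 mm
δ ≥ δ_solid → spring goes solid

YES, δ = 22.9 mm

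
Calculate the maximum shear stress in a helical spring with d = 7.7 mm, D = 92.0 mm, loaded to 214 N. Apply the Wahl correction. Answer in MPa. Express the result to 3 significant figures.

Spring index C = D/d = 92.0/7.7 = 11.9481
K_W = (4C−1)/(4C−4) + 0.615/C = 46.792/43.792 + 0.0515 = 1.1200
τ₀ = 8FD/(πd³) = 8·214·92.0/(π·7.7³) = 157504/1434.2 = 109.82 MPa
τ_max = K·τ₀ = 1.1200 × 109.82 = 122.99 MPa

123 MPa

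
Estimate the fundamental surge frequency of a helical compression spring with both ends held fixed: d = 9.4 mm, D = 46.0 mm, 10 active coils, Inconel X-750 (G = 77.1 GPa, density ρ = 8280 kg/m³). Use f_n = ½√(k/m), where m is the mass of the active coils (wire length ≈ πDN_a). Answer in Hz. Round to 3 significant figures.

k = Gd⁴/(8D³N_a) = (77.1×10³)(9.4⁴)/(8·46.0³·10) = 77.304 N/mm = 77304 N/m
Wire length L = πDN_a = π·46.0·10 = 1445.1 mm
m = ρ·(πd²/4)·L = 8280 × 69.398×10⁻⁶ m² × 1.4451 m = 0.83039 kg
f_n = ½√(k/m) = 0.5·√(77304/0.83039) = 0.5·√(93093) = 152.56 Hz

153 Hz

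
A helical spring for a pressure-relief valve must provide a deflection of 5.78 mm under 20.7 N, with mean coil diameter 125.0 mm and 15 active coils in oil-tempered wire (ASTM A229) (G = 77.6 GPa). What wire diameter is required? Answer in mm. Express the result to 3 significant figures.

10.2 mm

Required rate k = F/δ = 20.7/5.78 = 3.5813 N/mm
d = (8D³N_a·k / G)^(1/4) = (8·125.0³·15·3.5813 / (77.6×10³))^0.25
  = (10817)^0.25 = 10.1982 mm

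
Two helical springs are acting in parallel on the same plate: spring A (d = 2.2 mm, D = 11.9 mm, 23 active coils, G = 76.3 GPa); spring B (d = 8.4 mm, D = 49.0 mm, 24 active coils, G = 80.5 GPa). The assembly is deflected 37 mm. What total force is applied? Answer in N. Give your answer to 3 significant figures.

k_A = Gd⁴/(8D³N_a) = (76.3×10³)(2.2⁴)/(8·11.9³·23) = 5.7644 N/mm
k_B = Gd⁴/(8D³N_a) = (80.5×10³)(8.4⁴)/(8·49.0³·24) = 17.743 N/mm
Parallel: k_eq = 5.7644 + 17.743 = 23.507 N/mm
F = k_eq·δ = 23.507·37 = 869.77 N

870 N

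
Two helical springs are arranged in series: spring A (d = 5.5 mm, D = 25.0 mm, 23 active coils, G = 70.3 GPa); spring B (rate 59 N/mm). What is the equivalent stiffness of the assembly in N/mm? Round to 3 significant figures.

16.2 N/mm

k_A = Gd⁴/(8D³N_a) = (70.3×10³)(5.5⁴)/(8·25.0³·23) = 22.375 N/mm
Series: 1/k_eq = 1/22.375 + 1/59 = 0.061641; k_eq = 16.223 N/mm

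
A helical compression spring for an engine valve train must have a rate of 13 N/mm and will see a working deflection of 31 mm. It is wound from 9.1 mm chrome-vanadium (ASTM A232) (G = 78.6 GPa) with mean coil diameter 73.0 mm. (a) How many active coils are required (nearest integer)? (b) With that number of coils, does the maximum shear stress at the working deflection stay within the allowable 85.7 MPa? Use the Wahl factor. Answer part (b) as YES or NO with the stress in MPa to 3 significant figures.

N_a = Gd⁴/(8D³k) = (78.6×10³)(9.1⁴)/(8·73.0³·13) = 13.32 → N_a = 13
Actual rate k = Gd⁴/(8D³·13) = 13.323 N/mm
Working load F = kδ = 13.323·31 = 413 N
C = 73.0/9.1 = 8.0220; K_W = (4C−1)/(4C−4)+0.615/C = 1.1835
τ_max = K_W·8FD/(πd³) = 1.1835·101.88 = 120.57 MPa
τ_max > 85.7 MPa → exceeds allowable

(a) 13 coils; (b) NO, τ_max = 121 MPa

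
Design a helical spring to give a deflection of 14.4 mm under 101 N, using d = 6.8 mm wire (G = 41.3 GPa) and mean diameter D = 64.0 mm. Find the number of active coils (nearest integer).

Required rate k = F/δ = 101/14.4 = 7.0139 N/mm
N_a = Gd⁴/(8D³k) = (41.3×10³ × 6.8⁴)/(8 × 64.0³ × 7.0139)
    = 8.83051e+07 / 1.47092e+07 = 6.003 → 6 coils

6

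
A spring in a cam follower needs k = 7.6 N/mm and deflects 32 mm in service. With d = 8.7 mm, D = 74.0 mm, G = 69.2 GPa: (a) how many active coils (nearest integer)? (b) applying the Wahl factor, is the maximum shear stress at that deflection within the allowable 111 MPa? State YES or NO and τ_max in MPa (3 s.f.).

(a) 16 coils; (b) YES, τ_max = 82.0 MPa

N_a = Gd⁴/(8D³k) = (69.2×10³)(8.7⁴)/(8·74.0³·7.6) = 16.09 → N_a = 16
Actual rate k = Gd⁴/(8D³·16) = 7.6432 N/mm
Working load F = kδ = 7.6432·32 = 244.58 N
C = 74.0/8.7 = 8.5057; K_W = (4C−1)/(4C−4)+0.615/C = 1.1722
τ_max = K_W·8FD/(πd³) = 1.1722·69.991 = 82.045 MPa
τ_max ≤ 111 MPa → acceptable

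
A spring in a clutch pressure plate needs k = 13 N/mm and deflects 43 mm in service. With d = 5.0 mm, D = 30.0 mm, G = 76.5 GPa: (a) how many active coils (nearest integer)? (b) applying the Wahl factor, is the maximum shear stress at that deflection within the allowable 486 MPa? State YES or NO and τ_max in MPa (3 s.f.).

N_a = Gd⁴/(8D³k) = (76.5×10³)(5.0⁴)/(8·30.0³·13) = 17.03 → N_a = 17
Actual rate k = Gd⁴/(8D³·17) = 13.021 N/mm
Working load F = kδ = 13.021·43 = 559.9 N
C = 30.0/5.0 = 6.0000; K_W = (4C−1)/(4C−4)+0.615/C = 1.2525
τ_max = K_W·8FD/(πd³) = 1.2525·342.18 = 428.58 MPa
τ_max ≤ 486 MPa → acceptable

(a) 17 coils; (b) YES, τ_max = 429 MPa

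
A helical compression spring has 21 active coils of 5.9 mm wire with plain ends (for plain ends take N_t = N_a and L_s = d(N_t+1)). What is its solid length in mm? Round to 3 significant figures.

130 mm

plain ends: N_t = N_a = 21
L_s = d·(N_t+1) = 5.9 × 22 = 129.8 mm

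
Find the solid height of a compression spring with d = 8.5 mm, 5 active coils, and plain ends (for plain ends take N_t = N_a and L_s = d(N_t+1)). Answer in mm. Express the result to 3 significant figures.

plain ends: N_t = N_a = 5
L_s = d·(N_t+1) = 8.5 × 6 = 51 mm

51.0 mm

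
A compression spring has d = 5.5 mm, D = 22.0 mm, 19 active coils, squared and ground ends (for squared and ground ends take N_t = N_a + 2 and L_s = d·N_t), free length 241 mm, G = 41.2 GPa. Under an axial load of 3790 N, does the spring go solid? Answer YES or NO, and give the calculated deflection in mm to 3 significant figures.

YES, δ = 163 mm

k = Gd⁴/(8D³N_a) = (41.2×10³)(5.5⁴)/(8·22.0³·19) = 23.294 N/mm
N_t = 21; L_s = 5.5·21 = 115.5 mm; δ_solid = L₀ − L_s = 241 − 115.5 = 125.5 mm
δ = F/k = 3790/23.294 = 162.71 mm
δ ≥ δ_solid → spring goes solid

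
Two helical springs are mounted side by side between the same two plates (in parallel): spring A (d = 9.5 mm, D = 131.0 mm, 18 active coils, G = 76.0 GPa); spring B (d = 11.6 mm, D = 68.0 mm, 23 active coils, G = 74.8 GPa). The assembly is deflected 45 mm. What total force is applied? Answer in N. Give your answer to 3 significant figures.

1140 N

k_A = Gd⁴/(8D³N_a) = (76.0×10³)(9.5⁴)/(8·131.0³·18) = 1.9122 N/mm
k_B = Gd⁴/(8D³N_a) = (74.8×10³)(11.6⁴)/(8·68.0³·23) = 23.409 N/mm
Parallel: k_eq = 1.9122 + 23.409 = 25.322 N/mm
F = k_eq·δ = 25.322·45 = 1139.5 N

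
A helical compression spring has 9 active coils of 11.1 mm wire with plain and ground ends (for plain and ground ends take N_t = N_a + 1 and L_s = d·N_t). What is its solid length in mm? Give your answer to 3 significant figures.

111 mm

plain and ground ends: N_t = N_a + 1 = 9 + 1 = 10
L_s = d·N_t = 11.1 × 10 = 111 mm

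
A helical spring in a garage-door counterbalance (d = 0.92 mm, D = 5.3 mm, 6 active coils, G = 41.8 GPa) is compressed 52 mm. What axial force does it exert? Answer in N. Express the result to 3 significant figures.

218 N

k = Gd⁴/(8D³N_a) = (41.8×10³)(0.92⁴)/(8·5.3³·6) = 4.1904 N/mm
F = k·δ = 4.1904 × 52 = 217.9 N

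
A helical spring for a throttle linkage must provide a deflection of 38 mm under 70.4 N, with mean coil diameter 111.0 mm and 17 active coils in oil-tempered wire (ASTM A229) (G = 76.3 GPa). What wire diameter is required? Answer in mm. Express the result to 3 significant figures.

8.20 mm

Required rate k = F/δ = 70.4/38 = 1.8526 N/mm
d = (8D³N_a·k / G)^(1/4) = (8·111.0³·17·1.8526 / (76.3×10³))^0.25
  = (4516.2)^0.25 = 8.1977 mm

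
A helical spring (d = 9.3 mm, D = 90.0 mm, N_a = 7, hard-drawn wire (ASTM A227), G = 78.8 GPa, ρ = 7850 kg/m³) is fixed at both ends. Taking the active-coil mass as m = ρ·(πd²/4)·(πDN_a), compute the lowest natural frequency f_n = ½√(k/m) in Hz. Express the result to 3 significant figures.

k = Gd⁴/(8D³N_a) = (78.8×10³)(9.3⁴)/(8·90.0³·7) = 14.439 N/mm = 14439 N/m
Wire length L = πDN_a = π·90.0·7 = 1979.2 mm
m = ρ·(πd²/4)·L = 7850 × 67.929×10⁻⁶ m² × 1.9792 m = 1.0554 kg
f_n = ½√(k/m) = 0.5·√(14439/1.0554) = 0.5·√(13681) = 58.483 Hz

58.5 Hz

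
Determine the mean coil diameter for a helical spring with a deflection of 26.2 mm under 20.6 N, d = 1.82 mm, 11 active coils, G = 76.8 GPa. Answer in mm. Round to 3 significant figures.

23.0 mm

Required rate k = F/δ = 20.6/26.2 = 0.78626 N/mm
D = (Gd⁴/(8N_a·k))^(1/3) = (76.8×10³·1.82⁴/(8·11·0.78626))^(1/3)
  = (12178.6)^(1/3) = 23.0073 mm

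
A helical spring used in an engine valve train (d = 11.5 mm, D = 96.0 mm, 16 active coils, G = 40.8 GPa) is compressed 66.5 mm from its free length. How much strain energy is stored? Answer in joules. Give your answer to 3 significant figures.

k = Gd⁴/(8D³N_a) = (40.8×10³)(11.5⁴)/(8·96.0³·16) = 6.3013 N/mm
U = ½kδ² = 0.5 × 6.3013 × 66.5² = 13933 N·mm = 13.933 J

13.9 J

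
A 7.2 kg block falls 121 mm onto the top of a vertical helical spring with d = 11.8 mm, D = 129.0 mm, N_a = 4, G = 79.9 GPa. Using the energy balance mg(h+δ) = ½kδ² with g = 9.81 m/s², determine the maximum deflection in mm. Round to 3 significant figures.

30.8 mm

k = Gd⁴/(8D³N_a) = (79.9×10³)(11.8⁴)/(8·129.0³·4) = 22.55 N/mm
W = mg = 7.2 × 9.81 = 70.632 N
½kδ² − Wδ − Wh = 0 → δ = (W + √(W² + 2kWh))/k
δ = (70.632 + √(4988.9 + 385454))/22.55 = (70.632 + 624.85)/22.55 = 30.841 mm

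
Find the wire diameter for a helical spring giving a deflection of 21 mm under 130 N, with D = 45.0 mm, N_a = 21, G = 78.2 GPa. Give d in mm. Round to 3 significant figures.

Required rate k = F/δ = 130/21 = 6.1905 N/mm
d = (8D³N_a·k / G)^(1/4) = (8·45.0³·21·6.1905 / (78.2×10³))^0.25
  = (1211.9)^0.25 = 5.9002 mm

5.90 mm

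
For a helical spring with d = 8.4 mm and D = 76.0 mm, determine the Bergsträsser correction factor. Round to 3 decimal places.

1.151

C = D/d = 76.0/8.4 = 9.0476
K_B = (4C+2)/(4C−3) = 38.190/33.190 = 1.1506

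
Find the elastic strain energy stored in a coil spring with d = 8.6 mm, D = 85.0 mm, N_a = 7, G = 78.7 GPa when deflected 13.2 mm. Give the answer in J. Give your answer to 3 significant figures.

1.09 J

k = Gd⁴/(8D³N_a) = (78.7×10³)(8.6⁴)/(8·85.0³·7) = 12.518 N/mm
U = ½kδ² = 0.5 × 12.518 × 13.2² = 1090.5 N·mm = 1.0905 J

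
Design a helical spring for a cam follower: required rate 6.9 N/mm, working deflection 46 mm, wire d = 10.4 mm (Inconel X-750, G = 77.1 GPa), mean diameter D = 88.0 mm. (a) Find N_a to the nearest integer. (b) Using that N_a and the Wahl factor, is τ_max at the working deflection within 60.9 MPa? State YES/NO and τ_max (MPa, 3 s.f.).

(a) 24 coils; (b) NO, τ_max = 74.1 MPa

N_a = Gd⁴/(8D³k) = (77.1×10³)(10.4⁴)/(8·88.0³·6.9) = 23.98 → N_a = 24
Actual rate k = Gd⁴/(8D³·24) = 6.8935 N/mm
Working load F = kδ = 6.8935·46 = 317.1 N
C = 88.0/10.4 = 8.4615; K_W = (4C−1)/(4C−4)+0.615/C = 1.1732
τ_max = K_W·8FD/(πd³) = 1.1732·63.171 = 74.112 MPa
τ_max > 60.9 MPa → exceeds allowable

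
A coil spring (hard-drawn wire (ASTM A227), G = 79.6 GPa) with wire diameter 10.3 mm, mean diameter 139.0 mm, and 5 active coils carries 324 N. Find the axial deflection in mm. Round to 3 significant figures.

38.8 mm

k = Gd⁴/(8D³N_a) = (79.6×10³)(10.3⁴)/(8·139.0³·5) = 8.3398 N/mm
δ = F/k = 324 / 8.3398 = 38.85 mm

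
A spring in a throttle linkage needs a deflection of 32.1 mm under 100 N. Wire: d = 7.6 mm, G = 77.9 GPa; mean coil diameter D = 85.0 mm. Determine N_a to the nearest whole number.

Required rate k = F/δ = 100/32.1 = 3.1153 N/mm
N_a = Gd⁴/(8D³k) = (77.9×10³ × 7.6⁴)/(8 × 85.0³ × 3.1153)
    = 2.59891e+08 / 1.53053e+07 = 16.98 → 17 coils

17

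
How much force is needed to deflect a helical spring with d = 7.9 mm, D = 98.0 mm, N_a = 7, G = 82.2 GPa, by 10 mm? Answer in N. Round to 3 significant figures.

60.7 N

k = Gd⁴/(8D³N_a) = (82.2×10³)(7.9⁴)/(8·98.0³·7) = 6.0745 N/mm
F = k·δ = 6.0745 × 10 = 60.745 N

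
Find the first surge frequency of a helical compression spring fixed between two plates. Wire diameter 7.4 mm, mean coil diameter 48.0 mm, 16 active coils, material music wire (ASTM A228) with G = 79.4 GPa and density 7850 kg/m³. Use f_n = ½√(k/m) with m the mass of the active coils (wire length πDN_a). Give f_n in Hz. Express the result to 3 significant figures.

71.8 Hz

k = Gd⁴/(8D³N_a) = (79.4×10³)(7.4⁴)/(8·48.0³·16) = 16.82 N/mm = 16820 N/m
Wire length L = πDN_a = π·48.0·16 = 2412.7 mm
m = ρ·(πd²/4)·L = 7850 × 43.008×10⁻⁶ m² × 2.4127 m = 0.81458 kg
f_n = ½√(k/m) = 0.5·√(16820/0.81458) = 0.5·√(20648) = 71.847 Hz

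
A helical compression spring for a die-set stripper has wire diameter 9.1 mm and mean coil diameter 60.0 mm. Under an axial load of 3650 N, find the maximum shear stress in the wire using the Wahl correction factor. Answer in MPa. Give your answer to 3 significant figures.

908 MPa

Spring index C = D/d = 60.0/9.1 = 6.5934
K_W = (4C−1)/(4C−4) + 0.615/C = 25.374/22.374 + 0.0933 = 1.2274
τ₀ = 8FD/(πd³) = 8·3650·60.0/(π·9.1³) = 1.752e+06/2367.4 = 740.05 MPa
τ_max = K·τ₀ = 1.2274 × 740.05 = 908.31 MPa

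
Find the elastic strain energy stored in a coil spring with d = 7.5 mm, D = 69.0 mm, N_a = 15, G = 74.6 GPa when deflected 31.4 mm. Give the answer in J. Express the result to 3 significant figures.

k = Gd⁴/(8D³N_a) = (74.6×10³)(7.5⁴)/(8·69.0³·15) = 5.9876 N/mm
U = ½kδ² = 0.5 × 5.9876 × 31.4² = 2951.8 N·mm = 2.9518 J

2.95 J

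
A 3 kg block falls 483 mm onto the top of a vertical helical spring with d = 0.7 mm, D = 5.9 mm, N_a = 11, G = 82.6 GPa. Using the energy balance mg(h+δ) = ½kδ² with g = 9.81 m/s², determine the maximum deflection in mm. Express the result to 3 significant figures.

190 mm

k = Gd⁴/(8D³N_a) = (82.6×10³)(0.7⁴)/(8·5.9³·11) = 1.0973 N/mm
W = mg = 3 × 9.81 = 29.43 N
½kδ² − Wδ − Wh = 0 → δ = (W + √(W² + 2kWh))/k
δ = (29.43 + √(866.12 + 31196.1))/1.0973 = (29.43 + 179.06)/1.0973 = 190 mm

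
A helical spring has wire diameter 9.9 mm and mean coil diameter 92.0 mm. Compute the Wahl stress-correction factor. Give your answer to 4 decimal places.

C = D/d = 92.0/9.9 = 9.2929
K_W = (4C−1)/(4C−4) + 0.615/C = 36.172/33.172 + 0.0662 = 1.1566

1.1566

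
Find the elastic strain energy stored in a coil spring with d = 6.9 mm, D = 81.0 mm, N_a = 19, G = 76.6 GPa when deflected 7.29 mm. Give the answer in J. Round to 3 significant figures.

k = Gd⁴/(8D³N_a) = (76.6×10³)(6.9⁴)/(8·81.0³·19) = 2.1494 N/mm
U = ½kδ² = 0.5 × 2.1494 × 7.29² = 57.115 N·mm = 0.057115 J

0.0571 J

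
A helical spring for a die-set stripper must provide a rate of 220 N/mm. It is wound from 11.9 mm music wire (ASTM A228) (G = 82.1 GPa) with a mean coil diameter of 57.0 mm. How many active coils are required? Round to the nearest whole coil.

N_a = Gd⁴/(8D³k) = (82.1×10³ × 11.9⁴)/(8 × 57.0³ × 220)
    = 1.64638e+09 / 3.2594e+08 = 5.051 → 5 coils

5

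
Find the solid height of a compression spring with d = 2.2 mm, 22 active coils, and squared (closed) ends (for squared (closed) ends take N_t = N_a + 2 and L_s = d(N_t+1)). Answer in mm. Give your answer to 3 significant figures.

55.0 mm

squared (closed) ends: N_t = N_a + 2 = 22 + 2 = 24
L_s = d·(N_t+1) = 2.2 × 25 = 55 mm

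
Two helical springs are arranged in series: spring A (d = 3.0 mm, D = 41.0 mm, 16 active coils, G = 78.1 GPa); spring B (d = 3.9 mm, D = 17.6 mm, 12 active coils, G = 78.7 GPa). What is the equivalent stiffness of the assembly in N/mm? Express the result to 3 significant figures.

0.703 N/mm

k_A = Gd⁴/(8D³N_a) = (78.1×10³)(3.0⁴)/(8·41.0³·16) = 0.71709 N/mm
k_B = Gd⁴/(8D³N_a) = (78.7×10³)(3.9⁴)/(8·17.6³·12) = 34.788 N/mm
Series: 1/k_eq = 1/0.71709 + 1/34.788 = 1.4233; k_eq = 0.70261 N/mm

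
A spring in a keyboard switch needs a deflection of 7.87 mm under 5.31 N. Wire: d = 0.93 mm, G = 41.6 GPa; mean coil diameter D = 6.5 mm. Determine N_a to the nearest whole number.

21

Required rate k = F/δ = 5.31/7.87 = 0.67471 N/mm
N_a = Gd⁴/(8D³k) = (41.6×10³ × 0.93⁴)/(8 × 6.5³ × 0.67471)
    = 31119 / 1482.35 = 20.99 → 21 coils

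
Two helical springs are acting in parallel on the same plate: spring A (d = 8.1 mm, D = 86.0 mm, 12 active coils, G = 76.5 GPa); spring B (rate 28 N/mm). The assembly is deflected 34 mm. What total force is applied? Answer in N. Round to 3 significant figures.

1140 N

k_A = Gd⁴/(8D³N_a) = (76.5×10³)(8.1⁴)/(8·86.0³·12) = 5.3931 N/mm
Parallel: k_eq = 5.3931 + 28 = 33.393 N/mm
F = k_eq·δ = 33.393·34 = 1135.4 N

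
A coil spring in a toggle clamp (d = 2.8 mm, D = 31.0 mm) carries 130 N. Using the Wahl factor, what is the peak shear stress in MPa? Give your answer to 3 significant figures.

Spring index C = D/d = 31.0/2.8 = 11.0714
K_W = (4C−1)/(4C−4) + 0.615/C = 43.286/40.286 + 0.0555 = 1.1300
τ₀ = 8FD/(πd³) = 8·130·31.0/(π·2.8³) = 32240/68.964 = 467.49 MPa
τ_max = K·τ₀ = 1.1300 × 467.49 = 528.27 MPa

528 MPa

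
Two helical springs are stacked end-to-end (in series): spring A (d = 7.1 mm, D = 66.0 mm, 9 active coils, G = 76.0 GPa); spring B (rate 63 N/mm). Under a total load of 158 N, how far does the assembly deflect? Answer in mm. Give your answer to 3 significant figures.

k_A = Gd⁴/(8D³N_a) = (76.0×10³)(7.1⁴)/(8·66.0³·9) = 9.33 N/mm
Series: 1/k_eq = 1/9.33 + 1/63 = 0.12305; k_eq = 8.1265 N/mm
δ = F/k_eq = 158/8.1265 = 19.443 mm

19.4 mm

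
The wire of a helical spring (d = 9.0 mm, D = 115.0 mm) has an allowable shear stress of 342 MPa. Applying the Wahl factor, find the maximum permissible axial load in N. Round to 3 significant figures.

766 N

C = D/d = 115.0/9.0 = 12.7778
K_W = (4C−1)/(4C−4) + 0.615/C = 50.111/47.111 + 0.0481 = 1.1118
τ_max = K·8FD/(πd³) → F_max = τ_allow·πd³/(8DK)
F_max = 342·π·9.0³/(8·115.0·1.1118) = 7.8326e+05/1022.9 = 765.75 N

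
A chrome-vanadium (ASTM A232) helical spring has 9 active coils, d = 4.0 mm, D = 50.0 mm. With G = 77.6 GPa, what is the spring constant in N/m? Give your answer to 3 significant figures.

k = Gd⁴/(8D³N_a) = (77.6×10³ × 4.0⁴) / (8 × 50.0³ × 9)
  = 1.98656e+07 / 9e+06 = 2.2073 N/mm = 2207.3 N/m

2210 N/m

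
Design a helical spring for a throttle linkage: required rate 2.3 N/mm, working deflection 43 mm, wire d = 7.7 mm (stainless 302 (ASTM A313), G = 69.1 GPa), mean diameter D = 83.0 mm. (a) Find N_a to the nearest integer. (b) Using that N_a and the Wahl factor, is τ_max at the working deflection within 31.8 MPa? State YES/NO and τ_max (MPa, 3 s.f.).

N_a = Gd⁴/(8D³k) = (69.1×10³)(7.7⁴)/(8·83.0³·2.3) = 23.09 → N_a = 23
Actual rate k = Gd⁴/(8D³·23) = 2.3088 N/mm
Working load F = kδ = 2.3088·43 = 99.279 N
C = 83.0/7.7 = 10.7792; K_W = (4C−1)/(4C−4)+0.615/C = 1.1337
τ_max = K_W·8FD/(πd³) = 1.1337·45.962 = 52.11 MPa
τ_max > 31.8 MPa → exceeds allowable

(a) 23 coils; (b) NO, τ_max = 52.1 MPa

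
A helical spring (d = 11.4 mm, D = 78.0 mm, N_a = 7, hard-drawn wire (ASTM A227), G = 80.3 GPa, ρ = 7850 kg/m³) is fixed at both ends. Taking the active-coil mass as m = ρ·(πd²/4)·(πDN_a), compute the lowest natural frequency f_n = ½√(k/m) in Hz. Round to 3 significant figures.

96.3 Hz

k = Gd⁴/(8D³N_a) = (80.3×10³)(11.4⁴)/(8·78.0³·7) = 51.034 N/mm = 51034 N/m
Wire length L = πDN_a = π·78.0·7 = 1715.3 mm
m = ρ·(πd²/4)·L = 7850 × 102.07×10⁻⁶ m² × 1.7153 m = 1.3744 kg
f_n = ½√(k/m) = 0.5·√(51034/1.3744) = 0.5·√(37132) = 96.349 Hz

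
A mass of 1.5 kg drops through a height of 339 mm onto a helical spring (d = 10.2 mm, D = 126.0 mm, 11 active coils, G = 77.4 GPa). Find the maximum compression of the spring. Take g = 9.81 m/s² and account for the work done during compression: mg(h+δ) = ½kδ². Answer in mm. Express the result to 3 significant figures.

49.0 mm

k = Gd⁴/(8D³N_a) = (77.4×10³)(10.2⁴)/(8·126.0³·11) = 4.7593 N/mm
W = mg = 1.5 × 9.81 = 14.715 N
½kδ² − Wδ − Wh = 0 → δ = (W + √(W² + 2kWh))/k
δ = (14.715 + √(216.53 + 47482.9))/4.7593 = (14.715 + 218.4)/4.7593 = 48.981 mm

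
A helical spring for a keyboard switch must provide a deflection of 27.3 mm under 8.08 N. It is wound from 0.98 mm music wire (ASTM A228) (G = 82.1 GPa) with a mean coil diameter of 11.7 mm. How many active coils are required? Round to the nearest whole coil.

Required rate k = F/δ = 8.08/27.3 = 0.29597 N/mm
N_a = Gd⁴/(8D³k) = (82.1×10³ × 0.98⁴)/(8 × 11.7³ × 0.29597)
    = 75726.4 / 3792.24 = 19.97 → 20 coils

20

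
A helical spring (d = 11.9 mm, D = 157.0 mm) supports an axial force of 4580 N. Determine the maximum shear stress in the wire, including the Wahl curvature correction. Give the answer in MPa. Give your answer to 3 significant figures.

Spring index C = D/d = 157.0/11.9 = 13.1933
K_W = (4C−1)/(4C−4) + 0.615/C = 51.773/48.773 + 0.0466 = 1.1081
τ₀ = 8FD/(πd³) = 8·4580·157.0/(π·11.9³) = 5.75248e+06/5294.1 = 1086.6 MPa
τ_max = K·τ₀ = 1.1081 × 1086.6 = 1204.1 MPa

1200 MPa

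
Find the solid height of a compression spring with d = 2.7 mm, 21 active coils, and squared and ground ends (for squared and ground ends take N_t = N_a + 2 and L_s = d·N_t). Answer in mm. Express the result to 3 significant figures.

62.1 mm

squared and ground ends: N_t = N_a + 2 = 21 + 2 = 23
L_s = d·N_t = 2.7 × 23 = 62.1 mm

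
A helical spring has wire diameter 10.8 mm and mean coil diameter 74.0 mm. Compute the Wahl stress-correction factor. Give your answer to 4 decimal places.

C = D/d = 74.0/10.8 = 6.8519
K_W = (4C−1)/(4C−4) + 0.615/C = 26.407/23.407 + 0.0898 = 1.2179

1.2179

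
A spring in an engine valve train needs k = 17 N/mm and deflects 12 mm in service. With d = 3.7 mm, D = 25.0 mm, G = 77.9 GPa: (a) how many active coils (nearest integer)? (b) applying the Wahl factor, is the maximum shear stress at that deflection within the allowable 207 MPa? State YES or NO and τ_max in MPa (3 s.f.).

(a) 7 coils; (b) NO, τ_max = 307 MPa

N_a = Gd⁴/(8D³k) = (77.9×10³)(3.7⁴)/(8·25.0³·17) = 6.87 → N_a = 7
Actual rate k = Gd⁴/(8D³·7) = 16.685 N/mm
Working load F = kδ = 16.685·12 = 200.22 N
C = 25.0/3.7 = 6.7568; K_W = (4C−1)/(4C−4)+0.615/C = 1.2213
τ_max = K_W·8FD/(πd³) = 1.2213·251.65 = 307.34 MPa
τ_max > 207 MPa → exceeds allowable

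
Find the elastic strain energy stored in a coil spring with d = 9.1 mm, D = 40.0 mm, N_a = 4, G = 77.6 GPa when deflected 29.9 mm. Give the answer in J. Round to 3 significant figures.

k = Gd⁴/(8D³N_a) = (77.6×10³)(9.1⁴)/(8·40.0³·4) = 259.83 N/mm
U = ½kδ² = 0.5 × 259.83 × 29.9² = 1.1615e+05 N·mm = 116.15 J

116 J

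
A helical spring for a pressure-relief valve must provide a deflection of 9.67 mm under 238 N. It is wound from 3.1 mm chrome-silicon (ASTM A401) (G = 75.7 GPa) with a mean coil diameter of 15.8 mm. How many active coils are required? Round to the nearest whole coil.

Required rate k = F/δ = 238/9.67 = 24.612 N/mm
N_a = Gd⁴/(8D³k) = (75.7×10³ × 3.1⁴)/(8 × 15.8³ × 24.612)
    = 6.99105e+06 / 776626 = 9.002 → 9 coils

9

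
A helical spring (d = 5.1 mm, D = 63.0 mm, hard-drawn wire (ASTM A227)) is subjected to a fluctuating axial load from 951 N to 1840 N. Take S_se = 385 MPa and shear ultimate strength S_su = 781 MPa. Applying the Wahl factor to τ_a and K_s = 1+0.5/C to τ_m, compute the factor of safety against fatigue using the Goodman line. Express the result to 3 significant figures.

0.263

C = D/d = 63.0/5.1 = 12.3529; K_W = (4C−1)/(4C−4)+0.615/C = 1.1158; K_s = 1+0.5/C = 1.0405
F_a = (F_max−F_min)/2 = 444.5 N; F_m = (F_max+F_min)/2 = 1395.5 N
τ_a = K_W·8F_aD/(πd³) = 1.1158 × 537.58 = 599.86 MPa
τ_m = K_s·8F_mD/(πd³) = 1.0405 × 1687.7 = 1756 MPa
Goodman: 1/n_f = τ_a/S_se + τ_m/S_su = 599.86/385 + 1756/781 = 1.55807 + 2.24844 = 3.8065
n_f = 1/3.8065 = 0.2627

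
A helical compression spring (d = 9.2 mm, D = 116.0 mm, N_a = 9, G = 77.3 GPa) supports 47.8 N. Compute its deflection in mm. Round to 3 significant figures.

9.70 mm

k = Gd⁴/(8D³N_a) = (77.3×10³)(9.2⁴)/(8·116.0³·9) = 4.9275 N/mm
δ = F/k = 47.8 / 4.9275 = 9.7007 mm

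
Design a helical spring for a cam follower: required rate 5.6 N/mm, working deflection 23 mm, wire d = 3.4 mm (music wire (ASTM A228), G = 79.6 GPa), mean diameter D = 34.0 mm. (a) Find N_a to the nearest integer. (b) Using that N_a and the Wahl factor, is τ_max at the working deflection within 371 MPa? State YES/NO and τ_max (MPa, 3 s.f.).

(a) 6 coils; (b) YES, τ_max = 327 MPa

N_a = Gd⁴/(8D³k) = (79.6×10³)(3.4⁴)/(8·34.0³·5.6) = 6.041 → N_a = 6
Actual rate k = Gd⁴/(8D³·6) = 5.6383 N/mm
Working load F = kδ = 5.6383·23 = 129.68 N
C = 34.0/3.4 = 10.0000; K_W = (4C−1)/(4C−4)+0.615/C = 1.1448
τ_max = K_W·8FD/(πd³) = 1.1448·285.67 = 327.04 MPa
τ_max ≤ 371 MPa → acceptable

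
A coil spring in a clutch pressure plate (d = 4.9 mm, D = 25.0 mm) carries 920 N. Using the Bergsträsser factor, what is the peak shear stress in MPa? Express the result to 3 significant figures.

Spring index C = D/d = 25.0/4.9 = 5.1020
K_B = (4C+2)/(4C−3) = 22.408/17.408 = 1.2872
τ₀ = 8FD/(πd³) = 8·920·25.0/(π·4.9³) = 184000/369.61 = 497.83 MPa
τ_max = K·τ₀ = 1.2872 × 497.83 = 640.82 MPa

641 MPa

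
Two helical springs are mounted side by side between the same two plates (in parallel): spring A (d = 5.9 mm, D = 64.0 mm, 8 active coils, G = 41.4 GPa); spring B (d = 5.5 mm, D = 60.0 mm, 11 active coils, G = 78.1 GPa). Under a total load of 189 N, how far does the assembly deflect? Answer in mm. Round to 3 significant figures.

k_A = Gd⁴/(8D³N_a) = (41.4×10³)(5.9⁴)/(8·64.0³·8) = 2.9901 N/mm
k_B = Gd⁴/(8D³N_a) = (78.1×10³)(5.5⁴)/(8·60.0³·11) = 3.7598 N/mm
Parallel: k_eq = 2.9901 + 3.7598 = 6.7499 N/mm
δ = F/k_eq = 189/6.7499 = 28 mm

28.0 mm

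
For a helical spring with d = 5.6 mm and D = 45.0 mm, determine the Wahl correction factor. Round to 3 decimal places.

C = D/d = 45.0/5.6 = 8.0357
K_W = (4C−1)/(4C−4) + 0.615/C = 31.143/28.143 + 0.0765 = 1.1831

1.183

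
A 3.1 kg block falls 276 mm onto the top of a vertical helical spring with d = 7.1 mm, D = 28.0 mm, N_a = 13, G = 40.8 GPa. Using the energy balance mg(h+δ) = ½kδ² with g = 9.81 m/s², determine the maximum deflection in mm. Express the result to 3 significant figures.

19.9 mm

k = Gd⁴/(8D³N_a) = (40.8×10³)(7.1⁴)/(8·28.0³·13) = 45.414 N/mm
W = mg = 3.1 × 9.81 = 30.411 N
½kδ² − Wδ − Wh = 0 → δ = (W + √(W² + 2kWh))/k
δ = (30.411 + √(924.83 + 762353))/45.414 = (30.411 + 873.66)/45.414 = 19.907 mm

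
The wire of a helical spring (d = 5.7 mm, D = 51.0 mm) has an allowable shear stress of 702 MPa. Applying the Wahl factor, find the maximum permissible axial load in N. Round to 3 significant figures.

861 N

C = D/d = 51.0/5.7 = 8.9474
K_W = (4C−1)/(4C−4) + 0.615/C = 34.789/31.789 + 0.0687 = 1.1631
τ_max = K·8FD/(πd³) → F_max = τ_allow·πd³/(8DK)
F_max = 702·π·5.7³/(8·51.0·1.1631) = 4.0842e+05/474.55 = 860.66 N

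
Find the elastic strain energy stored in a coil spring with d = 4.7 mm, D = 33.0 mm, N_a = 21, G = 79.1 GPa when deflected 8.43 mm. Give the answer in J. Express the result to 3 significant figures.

0.227 J

k = Gd⁴/(8D³N_a) = (79.1×10³)(4.7⁴)/(8·33.0³·21) = 6.3932 N/mm
U = ½kδ² = 0.5 × 6.3932 × 8.43² = 227.17 N·mm = 0.22717 J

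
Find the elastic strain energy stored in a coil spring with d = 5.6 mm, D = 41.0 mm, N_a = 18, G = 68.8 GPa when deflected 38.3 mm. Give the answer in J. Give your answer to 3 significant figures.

k = Gd⁴/(8D³N_a) = (68.8×10³)(5.6⁴)/(8·41.0³·18) = 6.8175 N/mm
U = ½kδ² = 0.5 × 6.8175 × 38.3² = 5000.3 N·mm = 5.0003 J

5.00 J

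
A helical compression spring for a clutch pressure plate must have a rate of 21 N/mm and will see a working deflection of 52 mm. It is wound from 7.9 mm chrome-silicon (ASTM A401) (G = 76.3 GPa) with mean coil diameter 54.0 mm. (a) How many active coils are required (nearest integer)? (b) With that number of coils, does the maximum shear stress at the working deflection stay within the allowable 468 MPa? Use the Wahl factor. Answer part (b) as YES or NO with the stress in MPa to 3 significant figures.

(a) 11 coils; (b) YES, τ_max = 379 MPa

N_a = Gd⁴/(8D³k) = (76.3×10³)(7.9⁴)/(8·54.0³·21) = 11.23 → N_a = 11
Actual rate k = Gd⁴/(8D³·11) = 21.447 N/mm
Working load F = kδ = 21.447·52 = 1115.3 N
C = 54.0/7.9 = 6.8354; K_W = (4C−1)/(4C−4)+0.615/C = 1.2185
τ_max = K_W·8FD/(πd³) = 1.2185·311.05 = 379.01 MPa
τ_max ≤ 468 MPa → acceptable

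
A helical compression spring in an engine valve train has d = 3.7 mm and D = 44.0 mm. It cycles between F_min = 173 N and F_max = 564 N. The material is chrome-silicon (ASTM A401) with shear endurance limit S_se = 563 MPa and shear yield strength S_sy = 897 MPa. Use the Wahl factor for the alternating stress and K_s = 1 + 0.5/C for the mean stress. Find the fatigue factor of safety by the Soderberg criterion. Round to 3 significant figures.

C = D/d = 44.0/3.7 = 11.8919; K_W = (4C−1)/(4C−4)+0.615/C = 1.1206; K_s = 1+0.5/C = 1.0420
F_a = (F_max−F_min)/2 = 195.5 N; F_m = (F_max+F_min)/2 = 368.5 N
τ_a = K_W·8F_aD/(πd³) = 1.1206 × 432.45 = 484.59 MPa
τ_m = K_s·8F_mD/(πd³) = 1.0420 × 815.13 = 849.4 MPa
Soderberg: 1/n_f = τ_a/S_se + τ_m/S_sy = 484.59/563 + 849.4/897 = 0.86073 + 0.94693 = 1.8077
n_f = 1/1.8077 = 0.5532

0.553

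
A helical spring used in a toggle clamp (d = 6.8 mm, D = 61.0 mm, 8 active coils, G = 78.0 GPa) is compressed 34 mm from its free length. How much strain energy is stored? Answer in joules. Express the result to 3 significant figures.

k = Gd⁴/(8D³N_a) = (78.0×10³)(6.8⁴)/(8·61.0³·8) = 11.48 N/mm
U = ½kδ² = 0.5 × 11.48 × 34² = 6635.7 N·mm = 6.6357 J

6.64 J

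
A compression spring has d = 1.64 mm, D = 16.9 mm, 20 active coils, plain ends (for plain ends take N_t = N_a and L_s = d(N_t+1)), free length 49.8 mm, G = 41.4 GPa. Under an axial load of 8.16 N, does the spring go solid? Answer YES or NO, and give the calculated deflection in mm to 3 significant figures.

YES, δ = 21.0 mm

k = Gd⁴/(8D³N_a) = (41.4×10³)(1.64⁴)/(8·16.9³·20) = 0.38779 N/mm
N_t = 20; L_s = 1.64·21 = 34.44 mm; δ_solid = L₀ − L_s = 49.8 − 34.44 = 15.36 mm
δ = F/k = 8.16/0.38779 = 21.042 mm
δ ≥ δ_solid → spring goes solid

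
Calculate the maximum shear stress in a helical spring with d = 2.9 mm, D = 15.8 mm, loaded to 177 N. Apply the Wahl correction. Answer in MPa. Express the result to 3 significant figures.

Spring index C = D/d = 15.8/2.9 = 5.4483
K_W = (4C−1)/(4C−4) + 0.615/C = 20.793/17.793 + 0.1129 = 1.2815
τ₀ = 8FD/(πd³) = 8·177·15.8/(π·2.9³) = 22372.8/76.62 = 292 MPa
τ_max = K·τ₀ = 1.2815 × 292 = 374.19 MPa

374 MPa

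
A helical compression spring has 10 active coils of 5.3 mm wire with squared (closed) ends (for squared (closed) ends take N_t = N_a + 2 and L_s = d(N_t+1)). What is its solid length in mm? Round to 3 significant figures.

68.9 mm

squared (closed) ends: N_t = N_a + 2 = 10 + 2 = 12
L_s = d·(N_t+1) = 5.3 × 13 = 68.9 mm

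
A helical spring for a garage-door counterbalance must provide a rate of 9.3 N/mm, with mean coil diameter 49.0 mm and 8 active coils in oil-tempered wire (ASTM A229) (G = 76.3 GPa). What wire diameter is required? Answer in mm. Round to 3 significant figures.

d = (8D³N_a·k / G)^(1/4) = (8·49.0³·8·9.3 / (76.3×10³))^0.25
  = (917.75)^0.25 = 5.5040 mm

5.50 mm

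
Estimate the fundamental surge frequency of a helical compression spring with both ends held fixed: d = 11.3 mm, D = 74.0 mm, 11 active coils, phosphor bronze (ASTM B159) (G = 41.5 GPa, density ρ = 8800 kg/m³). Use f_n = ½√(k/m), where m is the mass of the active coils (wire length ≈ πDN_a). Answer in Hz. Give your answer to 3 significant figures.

k = Gd⁴/(8D³N_a) = (41.5×10³)(11.3⁴)/(8·74.0³·11) = 18.975 N/mm = 18975 N/m
Wire length L = πDN_a = π·74.0·11 = 2557.3 mm
m = ρ·(πd²/4)·L = 8800 × 100.29×10⁻⁶ m² × 2.5573 m = 2.2569 kg
f_n = ½√(k/m) = 0.5·√(18975/2.2569) = 0.5·√(8407.8) = 45.847 Hz

45.8 Hz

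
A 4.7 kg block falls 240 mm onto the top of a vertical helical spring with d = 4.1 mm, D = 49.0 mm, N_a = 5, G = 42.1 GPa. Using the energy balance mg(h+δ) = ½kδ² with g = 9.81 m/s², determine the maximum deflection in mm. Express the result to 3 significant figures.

k = Gd⁴/(8D³N_a) = (42.1×10³)(4.1⁴)/(8·49.0³·5) = 2.528 N/mm
W = mg = 4.7 × 9.81 = 46.107 N
½kδ² − Wδ − Wh = 0 → δ = (W + √(W² + 2kWh))/k
δ = (46.107 + √(2125.9 + 55947.1))/2.528 = (46.107 + 240.98)/2.528 = 113.57 mm

114 mm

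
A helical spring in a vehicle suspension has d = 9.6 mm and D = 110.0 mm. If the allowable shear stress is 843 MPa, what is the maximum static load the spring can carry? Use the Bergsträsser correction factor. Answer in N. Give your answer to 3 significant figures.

C = D/d = 110.0/9.6 = 11.4583
K_B = (4C+2)/(4C−3) = 47.833/42.833 = 1.1167
τ_max = K·8FD/(πd³) → F_max = τ_allow·πd³/(8DK)
F_max = 843·π·9.6³/(8·110.0·1.1167) = 2.3431e+06/982.72 = 2384.3 N

2380 N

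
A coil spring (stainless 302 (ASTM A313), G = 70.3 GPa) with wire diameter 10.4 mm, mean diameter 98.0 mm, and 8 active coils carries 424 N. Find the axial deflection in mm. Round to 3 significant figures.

k = Gd⁴/(8D³N_a) = (70.3×10³)(10.4⁴)/(8·98.0³·8) = 13.653 N/mm
δ = F/k = 424 / 13.653 = 31.055 mm

31.1 mm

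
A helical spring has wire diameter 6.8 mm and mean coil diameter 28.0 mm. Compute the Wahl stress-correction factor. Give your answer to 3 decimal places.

1.390

C = D/d = 28.0/6.8 = 4.1176
K_W = (4C−1)/(4C−4) + 0.615/C = 15.471/12.471 + 0.1494 = 1.3899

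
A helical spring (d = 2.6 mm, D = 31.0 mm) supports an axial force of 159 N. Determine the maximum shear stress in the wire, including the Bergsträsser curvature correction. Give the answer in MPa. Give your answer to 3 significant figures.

794 MPa

Spring index C = D/d = 31.0/2.6 = 11.9231
K_B = (4C+2)/(4C−3) = 49.692/44.692 = 1.1119
τ₀ = 8FD/(πd³) = 8·159·31.0/(π·2.6³) = 39432/55.217 = 714.13 MPa
τ_max = K·τ₀ = 1.1119 × 714.13 = 794.03 MPa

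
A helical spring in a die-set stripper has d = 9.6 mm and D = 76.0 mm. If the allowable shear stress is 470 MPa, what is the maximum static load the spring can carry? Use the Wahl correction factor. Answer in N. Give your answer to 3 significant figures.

1810 N

C = D/d = 76.0/9.6 = 7.9167
K_W = (4C−1)/(4C−4) + 0.615/C = 30.667/27.667 + 0.0777 = 1.1861
τ_max = K·8FD/(πd³) → F_max = τ_allow·πd³/(8DK)
F_max = 470·π·9.6³/(8·76.0·1.1861) = 1.3064e+06/721.16 = 1811.5 N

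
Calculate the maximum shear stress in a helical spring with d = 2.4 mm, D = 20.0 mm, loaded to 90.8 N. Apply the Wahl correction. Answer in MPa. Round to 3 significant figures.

393 MPa

Spring index C = D/d = 20.0/2.4 = 8.3333
K_W = (4C−1)/(4C−4) + 0.615/C = 32.333/29.333 + 0.0738 = 1.1761
τ₀ = 8FD/(πd³) = 8·90.8·20.0/(π·2.4³) = 14528/43.429 = 334.52 MPa
τ_max = K·τ₀ = 1.1761 × 334.52 = 393.42 MPa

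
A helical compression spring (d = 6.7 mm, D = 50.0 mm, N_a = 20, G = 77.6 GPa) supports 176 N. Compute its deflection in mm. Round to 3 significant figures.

22.5 mm

k = Gd⁴/(8D³N_a) = (77.6×10³)(6.7⁴)/(8·50.0³·20) = 7.8186 N/mm
δ = F/k = 176 / 7.8186 = 22.51 mm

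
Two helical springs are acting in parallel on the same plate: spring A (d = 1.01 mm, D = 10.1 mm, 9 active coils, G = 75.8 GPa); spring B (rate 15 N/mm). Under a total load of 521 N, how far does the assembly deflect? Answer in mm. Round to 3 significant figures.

k_A = Gd⁴/(8D³N_a) = (75.8×10³)(1.01⁴)/(8·10.1³·9) = 1.0633 N/mm
Parallel: k_eq = 1.0633 + 15 = 16.063 N/mm
δ = F/k_eq = 521/16.063 = 32.434 mm

32.4 mm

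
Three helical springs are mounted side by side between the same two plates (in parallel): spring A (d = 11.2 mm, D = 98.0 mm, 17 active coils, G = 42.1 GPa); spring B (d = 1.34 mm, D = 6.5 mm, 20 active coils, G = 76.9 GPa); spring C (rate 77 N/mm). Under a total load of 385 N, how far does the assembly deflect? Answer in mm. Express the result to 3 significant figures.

k_A = Gd⁴/(8D³N_a) = (42.1×10³)(11.2⁴)/(8·98.0³·17) = 5.1753 N/mm
k_B = Gd⁴/(8D³N_a) = (76.9×10³)(1.34⁴)/(8·6.5³·20) = 5.6427 N/mm
Parallel: k_eq = 5.1753 + 5.6427 + 77 = 87.818 N/mm
δ = F/k_eq = 385/87.818 = 4.3841 mm

4.38 mm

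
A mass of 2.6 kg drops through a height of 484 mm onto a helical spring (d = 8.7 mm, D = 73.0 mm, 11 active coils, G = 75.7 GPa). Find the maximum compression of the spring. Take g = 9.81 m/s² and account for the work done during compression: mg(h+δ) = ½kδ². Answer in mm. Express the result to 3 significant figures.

46.2 mm

k = Gd⁴/(8D³N_a) = (75.7×10³)(8.7⁴)/(8·73.0³·11) = 12.668 N/mm
W = mg = 2.6 × 9.81 = 25.506 N
½kδ² − Wδ − Wh = 0 → δ = (W + √(W² + 2kWh))/k
δ = (25.506 + √(650.56 + 312780))/12.668 = (25.506 + 559.85)/12.668 = 46.206 mm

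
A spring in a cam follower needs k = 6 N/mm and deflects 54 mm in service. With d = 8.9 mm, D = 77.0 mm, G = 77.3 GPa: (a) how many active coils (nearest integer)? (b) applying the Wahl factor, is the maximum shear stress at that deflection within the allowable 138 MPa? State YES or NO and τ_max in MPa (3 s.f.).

(a) 22 coils; (b) YES, τ_max = 106 MPa

N_a = Gd⁴/(8D³k) = (77.3×10³)(8.9⁴)/(8·77.0³·6) = 22.13 → N_a = 22
Actual rate k = Gd⁴/(8D³·22) = 6.0361 N/mm
Working load F = kδ = 6.0361·54 = 325.95 N
C = 77.0/8.9 = 8.6517; K_W = (4C−1)/(4C−4)+0.615/C = 1.1691
τ_max = K_W·8FD/(πd³) = 1.1691·90.659 = 105.99 MPa
τ_max ≤ 138 MPa → acceptable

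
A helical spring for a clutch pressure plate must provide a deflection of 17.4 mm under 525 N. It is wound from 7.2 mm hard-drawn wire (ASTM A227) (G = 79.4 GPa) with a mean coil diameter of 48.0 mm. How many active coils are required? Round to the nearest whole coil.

Required rate k = F/δ = 525/17.4 = 30.172 N/mm
N_a = Gd⁴/(8D³k) = (79.4×10³ × 7.2⁴)/(8 × 48.0³ × 30.172)
    = 2.13378e+08 / 2.66946e+07 = 7.993 → 8 coils

8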